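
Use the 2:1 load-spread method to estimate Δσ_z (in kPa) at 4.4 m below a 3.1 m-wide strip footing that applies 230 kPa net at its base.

Δσ_z ≈ 95.1 kPa

By the 2:1 method the load spreads at 1 horizontal : 2 vertical, so at depth z the loaded area has grown by z in each plan dimension:
Δσ = qB/(B+z) = 230×3.1/(3.1+4.4) = 95.067 kPa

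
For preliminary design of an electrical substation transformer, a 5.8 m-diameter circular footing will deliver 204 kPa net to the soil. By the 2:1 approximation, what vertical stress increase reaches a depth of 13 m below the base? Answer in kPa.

By the 2:1 method the load spreads at 1 horizontal : 2 vertical, so at depth z the loaded area has grown by z in each plan dimension:
Δσ ≈ qD²/(D+z)² = 204×5.8²/(5.8+13)² = 19.416 kPa

Δσ_z ≈ 19.4 kPa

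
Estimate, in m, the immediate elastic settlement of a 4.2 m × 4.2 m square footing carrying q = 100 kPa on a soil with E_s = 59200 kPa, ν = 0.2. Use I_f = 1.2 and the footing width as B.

S_e ≈ 0.00817 m

Immediate (elastic) settlement: S_e = q·B·(1−ν²)/E_s · I_f.
S_e = 100 × 4.2 × (1 − 0.2²) / 59200 × 1.2
    = 100 × 4.2 × 0.96 / 59200 × 1.2
    = 0.008173 m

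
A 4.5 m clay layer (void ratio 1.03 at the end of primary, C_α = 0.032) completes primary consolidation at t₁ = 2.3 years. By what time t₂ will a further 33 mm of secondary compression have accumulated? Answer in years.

t₂ ≈ 6.71 years

S_s = C_α·H/(1+e_p)·log₁₀(t₂/t₁) ⇒ log₁₀(t₂/t₁) = S_s·(1+e_p)/(C_α·H).
log₁₀(t₂/t₁) = 0.033 × (1+1.03) / (0.032×4.5) = 0.4652
t₂ = t₁ × 10^0.4652 = 2.3 × 2.919 = 6.713 years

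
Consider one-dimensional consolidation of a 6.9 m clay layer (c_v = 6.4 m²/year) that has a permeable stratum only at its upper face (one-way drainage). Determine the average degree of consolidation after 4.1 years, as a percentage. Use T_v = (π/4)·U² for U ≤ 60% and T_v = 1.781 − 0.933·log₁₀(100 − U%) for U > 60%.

Drainage path length: H_d = H = 6.9 m (single drainage).
T_v = c_v·t/H_d² = 6.4×4.1/6.9² = 0.55114.
T_v = 0.55114 corresponds to the U > 60% branch:
U = 1 − 10^((1.781 − T_v)/0.933)/100 = 0.7919

U ≈ 79.2 %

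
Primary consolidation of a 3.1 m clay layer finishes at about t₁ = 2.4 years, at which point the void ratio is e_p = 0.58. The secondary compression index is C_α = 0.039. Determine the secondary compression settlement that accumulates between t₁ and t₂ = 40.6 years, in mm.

S_s ≈ 94 mm

Secondary compression: S_s = C_α·H/(1+e_p)·log₁₀(t₂/t₁)
S_s = 0.039×3.1/(1+0.58)×log₁₀(40.6/2.4)
    = 0.07652 × 1.228 = 0.09399 m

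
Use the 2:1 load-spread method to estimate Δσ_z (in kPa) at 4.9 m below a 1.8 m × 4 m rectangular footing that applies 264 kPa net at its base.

Δσ_z ≈ 31.9 kPa

By the 2:1 method the load spreads at 1 horizontal : 2 vertical, so at depth z the loaded area has grown by z in each plan dimension:
Δσ = qBL/((B+z)(L+z)) = 264×1.8×4/((1.8+4.9)(4+4.9)) = 31.877 kPa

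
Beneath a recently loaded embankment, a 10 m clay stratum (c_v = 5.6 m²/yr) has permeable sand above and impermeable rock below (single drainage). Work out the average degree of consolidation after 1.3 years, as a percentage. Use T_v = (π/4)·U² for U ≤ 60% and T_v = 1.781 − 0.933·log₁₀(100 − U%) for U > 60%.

U ≈ 30.4 %

Drainage path length: H_d = H = 10 m (single drainage).
T_v = c_v·t/H_d² = 5.6×1.3/10² = 0.0728.
T_v = 0.0728 corresponds to the U ≤ 60% branch:
U = √(4T_v/π) = 0.3045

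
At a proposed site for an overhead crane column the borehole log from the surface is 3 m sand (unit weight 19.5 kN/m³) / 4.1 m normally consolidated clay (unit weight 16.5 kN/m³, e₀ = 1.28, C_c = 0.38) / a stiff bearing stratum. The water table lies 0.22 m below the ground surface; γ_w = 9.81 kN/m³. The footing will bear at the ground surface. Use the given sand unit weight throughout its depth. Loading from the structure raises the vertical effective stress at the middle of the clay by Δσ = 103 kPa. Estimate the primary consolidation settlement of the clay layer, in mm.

Mid-depth of clay below the ground surface: z = 3 + 4.1/2 = 5.05 m.
Total vertical stress at mid-clay: σ_v = 19.5×3 + 16.5×2.05 = 92.325 kPa.
Pore pressure: u = 9.81×(5.05 − 0.22) = 47.382 kPa.
Initial effective stress: σ'_0 = σ_v − u = 92.325 − 47.382 = 44.943 kPa.
Final effective stress: σ'_f = σ'_0 + Δσ = 44.943 + 103 = 147.94 kPa.
Normally consolidated clay, so the full stress increment lies on the virgin compression line:
S_c = C_c·H/(1+e₀)·log₁₀(σ'_f/σ'_0) = 0.38×4.1/(1+1.28)×log₁₀(147.94/44.943)
    = 0.68333 × 0.51742 = 0.3536 m

S_c ≈ 354 mm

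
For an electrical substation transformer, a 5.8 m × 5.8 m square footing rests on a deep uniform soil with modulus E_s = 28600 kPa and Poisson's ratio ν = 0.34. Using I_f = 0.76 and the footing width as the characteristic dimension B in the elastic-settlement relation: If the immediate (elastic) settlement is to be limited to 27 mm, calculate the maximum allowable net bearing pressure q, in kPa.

q ≈ 198 kPa

S_e = q·B·(1−ν²)/E_s · I_f  ⇒  q = S_e·E_s / (B·(1−ν²)·I_f).
q = 0.027 × 28600 / (5.8 × 0.8844 × 0.76) = 198.1 kPa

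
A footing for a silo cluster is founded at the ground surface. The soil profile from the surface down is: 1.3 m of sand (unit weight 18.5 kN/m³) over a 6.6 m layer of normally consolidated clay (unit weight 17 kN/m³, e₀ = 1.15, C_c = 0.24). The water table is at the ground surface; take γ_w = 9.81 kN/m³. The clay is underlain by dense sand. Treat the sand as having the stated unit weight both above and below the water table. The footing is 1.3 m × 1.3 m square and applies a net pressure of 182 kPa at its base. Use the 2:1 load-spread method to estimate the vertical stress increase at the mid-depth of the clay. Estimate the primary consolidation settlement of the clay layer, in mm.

Mid-depth of clay below the ground surface: z = 1.3 + 6.6/2 = 4.6 m.
Total vertical stress at mid-clay: σ_v = 18.5×1.3 + 17×3.3 = 80.15 kPa.
Pore pressure: u = 9.81×(4.6 − 0) = 45.126 kPa.
Initial effective stress: σ'_0 = σ_v − u = 80.15 − 45.126 = 35.024 kPa.
Stress increase at mid-clay by the 2:1 spreading method:
Δσ = qBL/((B+z)(L+z)) = 182×1.3×1.3/((1.3+4.6)(1.3+4.6)) = 8.836 kPa
Final effective stress: σ'_f = σ'_0 + Δσ = 35.024 + 8.836 = 43.86 kPa.
Normally consolidated clay, so the full stress increment lies on the virgin compression line:
S_c = C_c·H/(1+e₀)·log₁₀(σ'_f/σ'_0) = 0.24×6.6/(1+1.15)×log₁₀(43.86/35.024)
    = 0.73674 × 0.097703 = 0.07198 m

S_c ≈ 72 mm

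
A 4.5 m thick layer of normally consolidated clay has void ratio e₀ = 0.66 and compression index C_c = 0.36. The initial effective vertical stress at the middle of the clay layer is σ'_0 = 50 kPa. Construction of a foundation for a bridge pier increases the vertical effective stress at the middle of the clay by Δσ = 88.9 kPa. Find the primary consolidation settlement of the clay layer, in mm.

Final effective stress: σ'_f = σ'_0 + Δσ = 50 + 88.9 = 138.9 kPa.
Normally consolidated clay, so the full stress increment lies on the virgin compression line:
S_c = C_c·H/(1+e₀)·log₁₀(σ'_f/σ'_0) = 0.36×4.5/(1+0.66)×log₁₀(138.9/50)
    = 0.9759 × 0.44373 = 0.433 m

S_c ≈ 433 mm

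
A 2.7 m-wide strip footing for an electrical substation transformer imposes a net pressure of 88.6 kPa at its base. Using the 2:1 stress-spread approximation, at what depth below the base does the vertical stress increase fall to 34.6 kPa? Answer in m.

2:1 spreading — at depth z the loaded area has grown by z in each plan dimension:
qB/(B+z) = Δσ_z ⇒ z = qB/Δσ_z − B = 88.6×2.7/34.6 − 2.7 = 4.214 m

z ≈ 4.21 m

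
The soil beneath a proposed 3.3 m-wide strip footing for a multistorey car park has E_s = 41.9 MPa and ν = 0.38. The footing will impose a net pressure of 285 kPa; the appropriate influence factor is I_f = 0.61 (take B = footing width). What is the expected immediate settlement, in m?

Immediate (elastic) settlement: S_e = q·B·(1−ν²)/E_s · I_f.
E_s = 41.9 MPa = 41900 kPa.
S_e = 285 × 3.3 × (1 − 0.38²) / 41900 × 0.61
    = 285 × 3.3 × 0.8556 / 41900 × 0.61
    = 0.01172 m

S_e ≈ 0.0117 m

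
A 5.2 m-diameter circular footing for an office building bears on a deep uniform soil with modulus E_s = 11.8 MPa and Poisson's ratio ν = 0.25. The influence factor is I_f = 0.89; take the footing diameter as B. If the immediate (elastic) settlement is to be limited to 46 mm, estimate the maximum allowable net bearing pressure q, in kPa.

E_s = 11.8 MPa = 11800 kPa.
S_e = q·B·(1−ν²)/E_s · I_f  ⇒  q = S_e·E_s / (B·(1−ν²)·I_f).
q = 0.046 × 11800 / (5.2 × 0.9375 × 0.89) = 125.1 kPa

q ≈ 125 kPa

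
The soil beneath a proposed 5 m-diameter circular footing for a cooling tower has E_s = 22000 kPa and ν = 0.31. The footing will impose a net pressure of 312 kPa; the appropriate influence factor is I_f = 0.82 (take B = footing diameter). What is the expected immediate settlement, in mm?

Immediate (elastic) settlement: S_e = q·B·(1−ν²)/E_s · I_f.
S_e = 312 × 5 × (1 − 0.31²) / 22000 × 0.82
    = 312 × 5 × 0.9039 / 22000 × 0.82
    = 0.05256 m = 52.56 mm

S_e ≈ 52.6 mm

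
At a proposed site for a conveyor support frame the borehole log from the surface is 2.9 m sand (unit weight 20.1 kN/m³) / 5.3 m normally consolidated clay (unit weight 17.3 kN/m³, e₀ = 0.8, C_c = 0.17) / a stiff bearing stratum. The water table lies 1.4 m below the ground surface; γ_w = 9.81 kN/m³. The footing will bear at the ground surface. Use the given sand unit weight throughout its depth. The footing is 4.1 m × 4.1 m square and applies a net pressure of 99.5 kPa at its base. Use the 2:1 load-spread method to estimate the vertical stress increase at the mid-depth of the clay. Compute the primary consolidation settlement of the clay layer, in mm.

Mid-depth of clay below the ground surface: z = 2.9 + 5.3/2 = 5.55 m.
Total vertical stress at mid-clay: σ_v = 20.1×2.9 + 17.3×2.65 = 104.13 kPa.
Pore pressure: u = 9.81×(5.55 − 1.4) = 40.712 kPa.
Initial effective stress: σ'_0 = σ_v − u = 104.13 − 40.712 = 63.418 kPa.
Stress increase at mid-clay by the 2:1 spreading method:
Δσ = qBL/((B+z)(L+z)) = 99.5×4.1×4.1/((4.1+5.55)(4.1+5.55)) = 17.961 kPa
Final effective stress: σ'_f = σ'_0 + Δσ = 63.418 + 17.961 = 81.379 kPa.
Normally consolidated clay, so the full stress increment lies on the virgin compression line:
S_c = C_c·H/(1+e₀)·log₁₀(σ'_f/σ'_0) = 0.17×5.3/(1+0.8)×log₁₀(81.379/63.418)
    = 0.50056 × 0.1083 = 0.05421 m

S_c ≈ 54.2 mm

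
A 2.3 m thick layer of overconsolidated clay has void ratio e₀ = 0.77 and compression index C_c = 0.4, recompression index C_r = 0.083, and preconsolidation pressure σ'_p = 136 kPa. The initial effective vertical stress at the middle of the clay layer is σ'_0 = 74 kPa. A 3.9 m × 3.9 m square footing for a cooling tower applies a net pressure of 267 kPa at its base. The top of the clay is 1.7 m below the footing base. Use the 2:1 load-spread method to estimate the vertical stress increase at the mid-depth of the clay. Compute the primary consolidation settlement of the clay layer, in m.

S_c ≈ 0.0696 m

Mid-depth of clay below the footing base: z = 1.7 + 2.3/2 = 2.85 m.
Stress increase at mid-clay by the 2:1 spreading method:
Δσ = qBL/((B+z)(L+z)) = 267×3.9×3.9/((3.9+2.85)(3.9+2.85)) = 89.132 kPa
Final effective stress: σ'_f = 74 + 89.132 = 163.13 kPa.
σ'_f = 163.13 > σ'_p = 136 kPa, so the stress path crosses the preconsolidation pressure — recompression up to σ'_p, then virgin compression beyond:
S_c = H/(1+e₀)·[C_r·log₁₀(σ'_p/σ'_0) + C_c·log₁₀(σ'_f/σ'_p)]
    = 2.3/1.77 × [0.083×log₁₀(136/74) + 0.4×log₁₀(163.13/136)]
    = 1.2994 × [0.021937 + 0.031598] = 0.06956 m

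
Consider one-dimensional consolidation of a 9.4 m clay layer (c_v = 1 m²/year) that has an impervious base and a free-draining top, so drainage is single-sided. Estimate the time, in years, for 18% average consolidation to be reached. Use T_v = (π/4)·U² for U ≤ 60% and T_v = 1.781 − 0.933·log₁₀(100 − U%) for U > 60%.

t ≈ 2.25 years

Drainage path length: H_d = H = 9.4 m (single drainage).
U ≤ 60%: T_v = (π/4)·U² = (π/4)×0.18² = 0.025447.
t = T_v·H_d²/c_v = 0.025447×9.4²/1 = 2.248 years.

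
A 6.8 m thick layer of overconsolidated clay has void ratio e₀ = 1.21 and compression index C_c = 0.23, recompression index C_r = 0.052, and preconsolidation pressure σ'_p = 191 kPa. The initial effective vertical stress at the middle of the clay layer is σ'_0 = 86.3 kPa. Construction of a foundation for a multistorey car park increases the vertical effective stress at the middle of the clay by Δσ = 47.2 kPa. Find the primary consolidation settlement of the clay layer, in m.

S_c ≈ 0.0303 m

Final effective stress: σ'_f = 86.3 + 47.2 = 133.5 kPa.
σ'_f = 133.5 ≤ σ'_p = 191 kPa, so the clay remains overconsolidated and only the recompression index applies:
S_c = C_r·H/(1+e₀)·log₁₀(σ'_f/σ'_0) = 0.052×6.8/2.21×log₁₀(133.5/86.3)
    = 0.16 × 0.18947 = 0.03031 m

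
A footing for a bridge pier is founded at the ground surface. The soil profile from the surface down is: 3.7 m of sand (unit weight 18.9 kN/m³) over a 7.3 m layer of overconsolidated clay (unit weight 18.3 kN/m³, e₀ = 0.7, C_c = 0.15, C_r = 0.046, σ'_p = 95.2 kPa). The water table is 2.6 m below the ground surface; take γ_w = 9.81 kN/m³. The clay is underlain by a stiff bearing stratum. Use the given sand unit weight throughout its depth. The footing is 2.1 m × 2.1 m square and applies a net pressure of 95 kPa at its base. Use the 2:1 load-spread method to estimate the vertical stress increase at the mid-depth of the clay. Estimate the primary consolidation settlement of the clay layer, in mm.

Mid-depth of clay below the ground surface: z = 3.7 + 7.3/2 = 7.35 m.
Total vertical stress at mid-clay: σ_v = 18.9×3.7 + 18.3×3.65 = 136.72 kPa.
Pore pressure: u = 9.81×(7.35 − 2.6) = 46.598 kPa.
Initial effective stress: σ'_0 = σ_v − u = 136.72 − 46.598 = 90.122 kPa.
Stress increase at mid-clay by the 2:1 spreading method:
Δσ = qBL/((B+z)(L+z)) = 95×2.1×2.1/((2.1+7.35)(2.1+7.35)) = 4.6914 kPa
Final effective stress: σ'_f = 90.122 + 4.6914 = 94.813 kPa.
σ'_f = 94.813 ≤ σ'_p = 95.2 kPa, so the clay remains overconsolidated and only the recompression index applies:
S_c = C_r·H/(1+e₀)·log₁₀(σ'_f/σ'_0) = 0.046×7.3/1.7×log₁₀(94.813/90.122)
    = 0.19753 × 0.022037 = 0.004353 m

S_c ≈ 4.35 mm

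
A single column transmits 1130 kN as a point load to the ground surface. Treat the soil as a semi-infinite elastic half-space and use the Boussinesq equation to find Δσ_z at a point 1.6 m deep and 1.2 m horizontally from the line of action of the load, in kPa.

Boussinesq vertical stress below a point load on an elastic half-space:
Δσ_z = 3P/(2πz²) · [1 + (r/z)²]^(−5/2)
r/z = 1.2/1.6 = 0.75; [1+(r/z)²]^(−5/2) = 0.32768.
Δσ_z = 3×1130/(2π×1.6²) × 0.32768 = 210.76 × 0.32768 = 69.06 kPa

Δσ_z ≈ 69.1 kPa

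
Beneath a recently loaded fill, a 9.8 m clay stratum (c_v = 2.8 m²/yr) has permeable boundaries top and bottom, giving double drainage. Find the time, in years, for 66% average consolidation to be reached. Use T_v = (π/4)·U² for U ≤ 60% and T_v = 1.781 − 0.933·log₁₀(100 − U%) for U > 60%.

t ≈ 3.02 years

Drainage path length: H_d = H/2 = 4.9 m (double drainage).
U > 60%: T_v = 1.781 − 0.933·log₁₀(100 − 66) = 0.35213.
t = T_v·H_d²/c_v = 0.35213×4.9²/2.8 = 3.02 years.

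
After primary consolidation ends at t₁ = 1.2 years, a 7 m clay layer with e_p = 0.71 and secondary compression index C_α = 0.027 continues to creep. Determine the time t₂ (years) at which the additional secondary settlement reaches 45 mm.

S_s = C_α·H/(1+e_p)·log₁₀(t₂/t₁) ⇒ log₁₀(t₂/t₁) = S_s·(1+e_p)/(C_α·H).
log₁₀(t₂/t₁) = 0.045 × (1+0.71) / (0.027×7) = 0.4071
t₂ = t₁ × 10^0.4071 = 1.2 × 2.554 = 3.064 years

t₂ ≈ 3.06 years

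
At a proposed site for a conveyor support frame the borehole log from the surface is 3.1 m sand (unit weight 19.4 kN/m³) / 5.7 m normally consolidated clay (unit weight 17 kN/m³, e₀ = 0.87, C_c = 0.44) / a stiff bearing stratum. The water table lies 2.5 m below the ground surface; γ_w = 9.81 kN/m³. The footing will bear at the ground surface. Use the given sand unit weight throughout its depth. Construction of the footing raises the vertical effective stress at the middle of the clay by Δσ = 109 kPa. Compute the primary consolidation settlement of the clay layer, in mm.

Mid-depth of clay below the ground surface: z = 3.1 + 5.7/2 = 5.95 m.
Total vertical stress at mid-clay: σ_v = 19.4×3.1 + 17×2.85 = 108.59 kPa.
Pore pressure: u = 9.81×(5.95 − 2.5) = 33.845 kPa.
Initial effective stress: σ'_0 = σ_v − u = 108.59 − 33.845 = 74.745 kPa.
Final effective stress: σ'_f = σ'_0 + Δσ = 74.745 + 109 = 183.75 kPa.
Normally consolidated clay, so the full stress increment lies on the virgin compression line:
S_c = C_c·H/(1+e₀)·log₁₀(σ'_f/σ'_0) = 0.44×5.7/(1+0.87)×log₁₀(183.75/74.745)
    = 1.3412 × 0.39065 = 0.5239 m

S_c ≈ 524 mm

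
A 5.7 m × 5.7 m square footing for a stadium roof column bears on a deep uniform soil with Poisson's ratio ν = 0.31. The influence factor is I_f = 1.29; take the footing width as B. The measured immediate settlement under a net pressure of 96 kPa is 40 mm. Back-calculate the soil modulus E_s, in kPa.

S_e = q·B·(1−ν²)/E_s · I_f  ⇒  E_s = q·B·(1−ν²)·I_f / S_e.
E_s = 96 × 5.7 × 0.9039 × 1.29 / 0.04 = 15950 kPa

E_s ≈ 16000 kPa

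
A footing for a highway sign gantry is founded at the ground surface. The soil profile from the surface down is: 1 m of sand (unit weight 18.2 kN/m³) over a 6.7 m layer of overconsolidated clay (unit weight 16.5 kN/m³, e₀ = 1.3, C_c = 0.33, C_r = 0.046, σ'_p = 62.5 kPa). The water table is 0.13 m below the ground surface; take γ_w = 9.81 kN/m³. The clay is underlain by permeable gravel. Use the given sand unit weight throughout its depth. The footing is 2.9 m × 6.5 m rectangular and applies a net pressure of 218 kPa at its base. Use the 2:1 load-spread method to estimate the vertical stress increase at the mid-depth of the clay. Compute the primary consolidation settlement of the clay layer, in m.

S_c ≈ 0.164 m

Mid-depth of clay below the ground surface: z = 1 + 6.7/2 = 4.35 m.
Total vertical stress at mid-clay: σ_v = 18.2×1 + 16.5×3.35 = 73.475 kPa.
Pore pressure: u = 9.81×(4.35 − 0.13) = 41.398 kPa.
Initial effective stress: σ'_0 = σ_v − u = 73.475 − 41.398 = 32.077 kPa.
Stress increase at mid-clay by the 2:1 spreading method:
Δσ = qBL/((B+z)(L+z)) = 218×2.9×6.5/((2.9+4.35)(6.5+4.35)) = 52.24 kPa
Final effective stress: σ'_f = 32.077 + 52.24 = 84.317 kPa.
σ'_f = 84.317 > σ'_p = 62.5 kPa, so the stress path crosses the preconsolidation pressure — recompression up to σ'_p, then virgin compression beyond:
S_c = H/(1+e₀)·[C_r·log₁₀(σ'_p/σ'_0) + C_c·log₁₀(σ'_f/σ'_p)]
    = 6.7/2.3 × [0.046×log₁₀(62.5/32.077) + 0.33×log₁₀(84.317/62.5)]
    = 2.913 × [0.013326 + 0.042912] = 0.1638 m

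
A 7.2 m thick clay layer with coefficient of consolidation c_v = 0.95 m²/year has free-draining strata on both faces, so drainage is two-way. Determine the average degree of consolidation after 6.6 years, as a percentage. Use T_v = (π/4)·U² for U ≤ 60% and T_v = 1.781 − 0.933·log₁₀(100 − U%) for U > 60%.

U ≈ 75.4 %

Drainage path length: H_d = H/2 = 3.6 m (double drainage).
T_v = c_v·t/H_d² = 0.95×6.6/3.6² = 0.4838.
T_v = 0.4838 corresponds to the U > 60% branch:
U = 1 − 10^((1.781 − T_v)/0.933)/100 = 0.7543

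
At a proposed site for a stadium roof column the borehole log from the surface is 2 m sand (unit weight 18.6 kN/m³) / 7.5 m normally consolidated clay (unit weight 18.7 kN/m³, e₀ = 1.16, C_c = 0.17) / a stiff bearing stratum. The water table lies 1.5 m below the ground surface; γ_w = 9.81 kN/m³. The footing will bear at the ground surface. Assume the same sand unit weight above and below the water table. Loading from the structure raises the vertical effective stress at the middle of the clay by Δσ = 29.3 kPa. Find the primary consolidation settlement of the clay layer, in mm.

Mid-depth of clay below the ground surface: z = 2 + 7.5/2 = 5.75 m.
Total vertical stress at mid-clay: σ_v = 18.6×2 + 18.7×3.75 = 107.33 kPa.
Pore pressure: u = 9.81×(5.75 − 1.5) = 41.693 kPa.
Initial effective stress: σ'_0 = σ_v − u = 107.33 − 41.693 = 65.637 kPa.
Final effective stress: σ'_f = σ'_0 + Δσ = 65.637 + 29.3 = 94.937 kPa.
Normally consolidated clay, so the full stress increment lies on the virgin compression line:
S_c = C_c·H/(1+e₀)·log₁₀(σ'_f/σ'_0) = 0.17×7.5/(1+1.16)×log₁₀(94.937/65.637)
    = 0.59028 × 0.16029 = 0.09462 m

S_c ≈ 94.6 mm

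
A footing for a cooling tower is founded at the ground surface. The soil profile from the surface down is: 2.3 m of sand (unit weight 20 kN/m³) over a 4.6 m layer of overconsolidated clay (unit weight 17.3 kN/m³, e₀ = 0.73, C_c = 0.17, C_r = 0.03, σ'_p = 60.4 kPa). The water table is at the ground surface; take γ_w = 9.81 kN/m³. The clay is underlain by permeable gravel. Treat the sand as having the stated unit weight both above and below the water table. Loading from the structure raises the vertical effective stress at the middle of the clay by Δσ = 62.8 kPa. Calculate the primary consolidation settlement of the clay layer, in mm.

Mid-depth of clay below the ground surface: z = 2.3 + 4.6/2 = 4.6 m.
Total vertical stress at mid-clay: σ_v = 20×2.3 + 17.3×2.3 = 85.79 kPa.
Pore pressure: u = 9.81×(4.6 − 0) = 45.126 kPa.
Initial effective stress: σ'_0 = σ_v − u = 85.79 − 45.126 = 40.664 kPa.
Final effective stress: σ'_f = 40.664 + 62.8 = 103.46 kPa.
σ'_f = 103.46 > σ'_p = 60.4 kPa, so the stress path crosses the preconsolidation pressure — recompression up to σ'_p, then virgin compression beyond:
S_c = H/(1+e₀)·[C_r·log₁₀(σ'_p/σ'_0) + C_c·log₁₀(σ'_f/σ'_p)]
    = 4.6/1.73 × [0.03×log₁₀(60.4/40.664) + 0.17×log₁₀(103.46/60.4)]
    = 2.659 × [0.0051548 + 0.039735] = 0.1194 m

S_c ≈ 119 mm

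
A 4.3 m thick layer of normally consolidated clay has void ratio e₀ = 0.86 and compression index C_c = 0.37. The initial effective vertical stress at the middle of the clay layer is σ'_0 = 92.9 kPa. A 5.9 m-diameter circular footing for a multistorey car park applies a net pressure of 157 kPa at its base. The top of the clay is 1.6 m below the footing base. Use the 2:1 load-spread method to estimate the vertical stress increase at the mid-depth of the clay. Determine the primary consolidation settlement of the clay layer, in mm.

Mid-depth of clay below the footing base: z = 1.6 + 4.3/2 = 3.75 m.
Stress increase at mid-clay by the 2:1 spreading method:
Δσ ≈ qD²/(D+z)² = 157×5.9²/(5.9+3.75)² = 58.688 kPa
Final effective stress: σ'_f = σ'_0 + Δσ = 92.9 + 58.688 = 151.59 kPa.
Normally consolidated clay, so the full stress increment lies on the virgin compression line:
S_c = C_c·H/(1+e₀)·log₁₀(σ'_f/σ'_0) = 0.37×4.3/(1+0.86)×log₁₀(151.59/92.9)
    = 0.85538 × 0.21265 = 0.1819 m

S_c ≈ 182 mm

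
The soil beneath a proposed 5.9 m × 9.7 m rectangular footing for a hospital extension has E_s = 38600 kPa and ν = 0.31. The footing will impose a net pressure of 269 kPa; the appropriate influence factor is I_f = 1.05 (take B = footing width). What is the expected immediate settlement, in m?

Immediate (elastic) settlement: S_e = q·B·(1−ν²)/E_s · I_f.
S_e = 269 × 5.9 × (1 − 0.31²) / 38600 × 1.05
    = 269 × 5.9 × 0.9039 / 38600 × 1.05
    = 0.03902 m

S_e ≈ 0.039 m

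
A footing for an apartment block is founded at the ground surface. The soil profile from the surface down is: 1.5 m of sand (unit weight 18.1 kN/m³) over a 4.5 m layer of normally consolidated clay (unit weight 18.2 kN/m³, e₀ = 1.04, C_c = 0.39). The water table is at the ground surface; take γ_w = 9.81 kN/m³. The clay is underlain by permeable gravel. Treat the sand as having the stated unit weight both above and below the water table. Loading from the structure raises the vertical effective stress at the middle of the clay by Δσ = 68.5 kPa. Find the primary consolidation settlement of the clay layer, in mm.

Mid-depth of clay below the ground surface: z = 1.5 + 4.5/2 = 3.75 m.
Total vertical stress at mid-clay: σ_v = 18.1×1.5 + 18.2×2.25 = 68.1 kPa.
Pore pressure: u = 9.81×(3.75 − 0) = 36.788 kPa.
Initial effective stress: σ'_0 = σ_v − u = 68.1 − 36.788 = 31.312 kPa.
Final effective stress: σ'_f = σ'_0 + Δσ = 31.312 + 68.5 = 99.812 kPa.
Normally consolidated clay, so the full stress increment lies on the virgin compression line:
S_c = C_c·H/(1+e₀)·log₁₀(σ'_f/σ'_0) = 0.39×4.5/(1+1.04)×log₁₀(99.812/31.312)
    = 0.86029 × 0.50347 = 0.4331 m

S_c ≈ 433 mm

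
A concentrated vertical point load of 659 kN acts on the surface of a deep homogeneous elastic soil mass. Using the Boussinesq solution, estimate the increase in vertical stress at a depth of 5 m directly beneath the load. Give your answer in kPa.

Δσ_z ≈ 12.6 kPa

Boussinesq vertical stress below a point load on an elastic half-space:
Δσ_z = 3P/(2πz²) · [1 + (r/z)²]^(−5/2)
r/z = 0/5 = 0; [1+(r/z)²]^(−5/2) = 1.
Δσ_z = 3×659/(2π×5²) × 1 = 12.586 × 1 = 12.59 kPa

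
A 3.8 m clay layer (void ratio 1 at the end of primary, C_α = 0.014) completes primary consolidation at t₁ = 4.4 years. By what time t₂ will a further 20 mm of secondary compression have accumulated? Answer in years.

t₂ ≈ 24.9 years

S_s = C_α·H/(1+e_p)·log₁₀(t₂/t₁) ⇒ log₁₀(t₂/t₁) = S_s·(1+e_p)/(C_α·H).
log₁₀(t₂/t₁) = 0.02 × (1+1) / (0.014×3.8) = 0.7519
t₂ = t₁ × 10^0.7519 = 4.4 × 5.648 = 24.85 years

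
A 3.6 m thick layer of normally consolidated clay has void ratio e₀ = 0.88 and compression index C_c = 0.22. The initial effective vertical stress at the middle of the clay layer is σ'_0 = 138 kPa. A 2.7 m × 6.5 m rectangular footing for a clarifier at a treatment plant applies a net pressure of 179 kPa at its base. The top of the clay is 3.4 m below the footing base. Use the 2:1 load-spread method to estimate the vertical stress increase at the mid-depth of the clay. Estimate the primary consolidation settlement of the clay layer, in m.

S_c ≈ 0.0403 m

Mid-depth of clay below the footing base: z = 3.4 + 3.6/2 = 5.2 m.
Stress increase at mid-clay by the 2:1 spreading method:
Δσ = qBL/((B+z)(L+z)) = 179×2.7×6.5/((2.7+5.2)(6.5+5.2)) = 33.987 kPa
Final effective stress: σ'_f = σ'_0 + Δσ = 138 + 33.987 = 171.99 kPa.
Normally consolidated clay, so the full stress increment lies on the virgin compression line:
S_c = C_c·H/(1+e₀)·log₁₀(σ'_f/σ'_0) = 0.22×3.6/(1+0.88)×log₁₀(171.99/138)
    = 0.42128 × 0.095624 = 0.04028 m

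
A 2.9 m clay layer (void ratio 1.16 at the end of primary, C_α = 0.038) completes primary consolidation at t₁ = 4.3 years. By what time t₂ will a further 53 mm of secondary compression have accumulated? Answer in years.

t₂ ≈ 47 years

S_s = C_α·H/(1+e_p)·log₁₀(t₂/t₁) ⇒ log₁₀(t₂/t₁) = S_s·(1+e_p)/(C_α·H).
log₁₀(t₂/t₁) = 0.053 × (1+1.16) / (0.038×2.9) = 1.039
t₂ = t₁ × 10^1.039 = 4.3 × 10.94 = 47.02 years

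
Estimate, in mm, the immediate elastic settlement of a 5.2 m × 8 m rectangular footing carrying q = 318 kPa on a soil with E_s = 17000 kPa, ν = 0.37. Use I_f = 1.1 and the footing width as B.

Immediate (elastic) settlement: S_e = q·B·(1−ν²)/E_s · I_f.
S_e = 318 × 5.2 × (1 − 0.37²) / 17000 × 1.1
    = 318 × 5.2 × 0.8631 / 17000 × 1.1
    = 0.09235 m = 92.35 mm

S_e ≈ 92.3 mm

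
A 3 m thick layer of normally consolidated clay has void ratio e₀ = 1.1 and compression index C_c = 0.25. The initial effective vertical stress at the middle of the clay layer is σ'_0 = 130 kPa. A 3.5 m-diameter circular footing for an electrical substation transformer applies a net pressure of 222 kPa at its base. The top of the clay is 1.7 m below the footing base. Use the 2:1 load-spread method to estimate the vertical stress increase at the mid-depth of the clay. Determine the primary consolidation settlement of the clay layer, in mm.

Mid-depth of clay below the footing base: z = 1.7 + 3/2 = 3.2 m.
Stress increase at mid-clay by the 2:1 spreading method:
Δσ ≈ qD²/(D+z)² = 222×3.5²/(3.5+3.2)² = 60.581 kPa
Final effective stress: σ'_f = σ'_0 + Δσ = 130 + 60.581 = 190.58 kPa.
Normally consolidated clay, so the full stress increment lies on the virgin compression line:
S_c = C_c·H/(1+e₀)·log₁₀(σ'_f/σ'_0) = 0.25×3/(1+1.1)×log₁₀(190.58/130)
    = 0.35714 × 0.16613 = 0.05933 m

S_c ≈ 59.3 mm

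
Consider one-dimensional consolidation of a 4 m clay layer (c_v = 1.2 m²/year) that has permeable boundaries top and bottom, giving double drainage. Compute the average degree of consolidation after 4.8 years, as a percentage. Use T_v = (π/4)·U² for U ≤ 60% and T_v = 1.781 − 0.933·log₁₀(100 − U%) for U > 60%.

Drainage path length: H_d = H/2 = 2 m (double drainage).
T_v = c_v·t/H_d² = 1.2×4.8/2² = 1.44.
T_v = 1.44 corresponds to the U > 60% branch:
U = 1 − 10^((1.781 − T_v)/0.933)/100 = 0.9768

U ≈ 97.7 %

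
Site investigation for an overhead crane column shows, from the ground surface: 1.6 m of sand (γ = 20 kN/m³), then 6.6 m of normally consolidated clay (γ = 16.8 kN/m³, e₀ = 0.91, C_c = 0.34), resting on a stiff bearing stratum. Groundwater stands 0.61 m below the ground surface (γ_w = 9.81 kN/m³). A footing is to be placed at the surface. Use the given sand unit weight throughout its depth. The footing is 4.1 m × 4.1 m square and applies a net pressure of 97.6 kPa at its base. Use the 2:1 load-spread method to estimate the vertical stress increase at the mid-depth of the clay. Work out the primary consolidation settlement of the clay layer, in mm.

Mid-depth of clay below the ground surface: z = 1.6 + 6.6/2 = 4.9 m.
Total vertical stress at mid-clay: σ_v = 20×1.6 + 16.8×3.3 = 87.44 kPa.
Pore pressure: u = 9.81×(4.9 − 0.61) = 42.085 kPa.
Initial effective stress: σ'_0 = σ_v − u = 87.44 − 42.085 = 45.355 kPa.
Stress increase at mid-clay by the 2:1 spreading method:
Δσ = qBL/((B+z)(L+z)) = 97.6×4.1×4.1/((4.1+4.9)(4.1+4.9)) = 20.255 kPa
Final effective stress: σ'_f = σ'_0 + Δσ = 45.355 + 20.255 = 65.61 kPa.
Normally consolidated clay, so the full stress increment lies on the virgin compression line:
S_c = C_c·H/(1+e₀)·log₁₀(σ'_f/σ'_0) = 0.34×6.6/(1+0.91)×log₁₀(65.61/45.355)
    = 1.1749 × 0.16034 = 0.1884 m

S_c ≈ 188 mm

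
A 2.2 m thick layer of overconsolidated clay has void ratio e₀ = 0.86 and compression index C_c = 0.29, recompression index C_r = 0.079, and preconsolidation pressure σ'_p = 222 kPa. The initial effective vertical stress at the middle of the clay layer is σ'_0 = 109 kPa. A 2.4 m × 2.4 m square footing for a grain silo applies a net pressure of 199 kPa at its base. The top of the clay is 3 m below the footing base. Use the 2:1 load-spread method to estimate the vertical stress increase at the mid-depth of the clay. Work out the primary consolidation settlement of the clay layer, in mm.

S_c ≈ 9.02 mm

Mid-depth of clay below the footing base: z = 3 + 2.2/2 = 4.1 m.
Stress increase at mid-clay by the 2:1 spreading method:
Δσ = qBL/((B+z)(L+z)) = 199×2.4×2.4/((2.4+4.1)(2.4+4.1)) = 27.13 kPa
Final effective stress: σ'_f = 109 + 27.13 = 136.13 kPa.
σ'_f = 136.13 ≤ σ'_p = 222 kPa, so the clay remains overconsolidated and only the recompression index applies:
S_c = C_r·H/(1+e₀)·log₁₀(σ'_f/σ'_0) = 0.079×2.2/1.86×log₁₀(136.13/109)
    = 0.093441 × 0.096527 = 0.00902 m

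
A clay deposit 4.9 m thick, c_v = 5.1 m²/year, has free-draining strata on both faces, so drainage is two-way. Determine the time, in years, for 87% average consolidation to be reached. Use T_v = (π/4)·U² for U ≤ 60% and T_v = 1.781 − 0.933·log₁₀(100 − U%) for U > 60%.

Drainage path length: H_d = H/2 = 2.45 m (double drainage).
U > 60%: T_v = 1.781 − 0.933·log₁₀(100 − 87) = 0.74169.
t = T_v·H_d²/c_v = 0.74169×2.45²/5.1 = 0.8729 years.

t ≈ 0.873 years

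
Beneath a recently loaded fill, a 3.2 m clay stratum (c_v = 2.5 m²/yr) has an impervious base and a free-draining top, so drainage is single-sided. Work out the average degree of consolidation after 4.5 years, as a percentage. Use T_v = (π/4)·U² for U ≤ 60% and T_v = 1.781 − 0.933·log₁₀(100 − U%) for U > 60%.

U ≈ 94.6 %

Drainage path length: H_d = H = 3.2 m (single drainage).
T_v = c_v·t/H_d² = 2.5×4.5/3.2² = 1.0986.
T_v = 1.0986 corresponds to the U > 60% branch:
U = 1 − 10^((1.781 − T_v)/0.933)/100 = 0.9461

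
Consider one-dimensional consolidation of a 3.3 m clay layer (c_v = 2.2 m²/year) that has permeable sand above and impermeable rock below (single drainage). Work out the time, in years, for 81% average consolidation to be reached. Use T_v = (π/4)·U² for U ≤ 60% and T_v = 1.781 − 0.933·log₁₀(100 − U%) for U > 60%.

t ≈ 2.91 years

Drainage path length: H_d = H = 3.3 m (single drainage).
U > 60%: T_v = 1.781 − 0.933·log₁₀(100 − 81) = 0.58792.
t = T_v·H_d²/c_v = 0.58792×3.3²/2.2 = 2.91 years.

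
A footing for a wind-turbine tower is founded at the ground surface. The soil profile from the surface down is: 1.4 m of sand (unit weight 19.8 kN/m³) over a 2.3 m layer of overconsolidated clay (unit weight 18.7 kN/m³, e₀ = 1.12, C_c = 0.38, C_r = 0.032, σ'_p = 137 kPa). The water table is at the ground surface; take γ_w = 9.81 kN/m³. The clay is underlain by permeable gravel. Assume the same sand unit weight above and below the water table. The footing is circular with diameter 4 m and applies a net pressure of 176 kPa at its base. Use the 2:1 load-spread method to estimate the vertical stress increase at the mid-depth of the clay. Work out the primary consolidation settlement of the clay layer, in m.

Mid-depth of clay below the ground surface: z = 1.4 + 2.3/2 = 2.55 m.
Total vertical stress at mid-clay: σ_v = 19.8×1.4 + 18.7×1.15 = 49.225 kPa.
Pore pressure: u = 9.81×(2.55 − 0) = 25.015 kPa.
Initial effective stress: σ'_0 = σ_v − u = 49.225 − 25.015 = 24.21 kPa.
Stress increase at mid-clay by the 2:1 spreading method:
Δσ ≈ qD²/(D+z)² = 176×4²/(4+2.55)² = 65.637 kPa
Final effective stress: σ'_f = 24.21 + 65.637 = 89.847 kPa.
σ'_f = 89.847 ≤ σ'_p = 137 kPa, so the clay remains overconsolidated and only the recompression index applies:
S_c = C_r·H/(1+e₀)·log₁₀(σ'_f/σ'_0) = 0.032×2.3/2.12×log₁₀(89.847/24.21)
    = 0.034717 × 0.56951 = 0.01977 m

S_c ≈ 0.0198 m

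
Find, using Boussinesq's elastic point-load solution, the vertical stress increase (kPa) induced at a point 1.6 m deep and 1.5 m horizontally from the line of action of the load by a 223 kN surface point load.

Δσ_z ≈ 8.59 kPa

Boussinesq vertical stress below a point load on an elastic half-space:
Δσ_z = 3P/(2πz²) · [1 + (r/z)²]^(−5/2)
r/z = 1.5/1.6 = 0.9375; [1+(r/z)²]^(−5/2) = 0.20665.
Δσ_z = 3×223/(2π×1.6²) × 0.20665 = 41.592 × 0.20665 = 8.595 kPa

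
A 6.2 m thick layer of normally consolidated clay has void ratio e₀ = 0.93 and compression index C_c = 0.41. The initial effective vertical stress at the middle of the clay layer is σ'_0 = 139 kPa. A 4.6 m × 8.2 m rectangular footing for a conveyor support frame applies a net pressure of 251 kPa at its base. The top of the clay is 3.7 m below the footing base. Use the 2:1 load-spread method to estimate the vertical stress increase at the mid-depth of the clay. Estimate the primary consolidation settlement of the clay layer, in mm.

S_c ≈ 192 mm

Mid-depth of clay below the footing base: z = 3.7 + 6.2/2 = 6.8 m.
Stress increase at mid-clay by the 2:1 spreading method:
Δσ = qBL/((B+z)(L+z)) = 251×4.6×8.2/((4.6+6.8)(8.2+6.8)) = 55.367 kPa
Final effective stress: σ'_f = σ'_0 + Δσ = 139 + 55.367 = 194.37 kPa.
Normally consolidated clay, so the full stress increment lies on the virgin compression line:
S_c = C_c·H/(1+e₀)·log₁₀(σ'_f/σ'_0) = 0.41×6.2/(1+0.93)×log₁₀(194.37/139)
    = 1.3171 × 0.14561 = 0.1918 m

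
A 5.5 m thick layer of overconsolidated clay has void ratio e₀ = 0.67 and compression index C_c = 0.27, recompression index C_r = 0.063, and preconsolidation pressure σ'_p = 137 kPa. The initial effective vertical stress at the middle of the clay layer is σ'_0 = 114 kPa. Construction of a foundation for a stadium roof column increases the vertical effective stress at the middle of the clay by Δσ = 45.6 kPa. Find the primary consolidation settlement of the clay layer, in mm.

S_c ≈ 75.5 mm

Final effective stress: σ'_f = 114 + 45.6 = 159.6 kPa.
σ'_f = 159.6 > σ'_p = 137 kPa, so the stress path crosses the preconsolidation pressure — recompression up to σ'_p, then virgin compression beyond:
S_c = H/(1+e₀)·[C_r·log₁₀(σ'_p/σ'_0) + C_c·log₁₀(σ'_f/σ'_p)]
    = 5.5/1.67 × [0.063×log₁₀(137/114) + 0.27×log₁₀(159.6/137)]
    = 3.2934 × [0.0050284 + 0.017904] = 0.07553 m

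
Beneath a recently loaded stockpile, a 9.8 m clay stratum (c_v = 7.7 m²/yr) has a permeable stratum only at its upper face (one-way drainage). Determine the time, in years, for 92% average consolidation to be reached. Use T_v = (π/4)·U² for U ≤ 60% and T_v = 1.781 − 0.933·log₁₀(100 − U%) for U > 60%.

t ≈ 11.7 years

Drainage path length: H_d = H = 9.8 m (single drainage).
U > 60%: T_v = 1.781 − 0.933·log₁₀(100 − 92) = 0.93842.
t = T_v·H_d²/c_v = 0.93842×9.8²/7.7 = 11.7 years.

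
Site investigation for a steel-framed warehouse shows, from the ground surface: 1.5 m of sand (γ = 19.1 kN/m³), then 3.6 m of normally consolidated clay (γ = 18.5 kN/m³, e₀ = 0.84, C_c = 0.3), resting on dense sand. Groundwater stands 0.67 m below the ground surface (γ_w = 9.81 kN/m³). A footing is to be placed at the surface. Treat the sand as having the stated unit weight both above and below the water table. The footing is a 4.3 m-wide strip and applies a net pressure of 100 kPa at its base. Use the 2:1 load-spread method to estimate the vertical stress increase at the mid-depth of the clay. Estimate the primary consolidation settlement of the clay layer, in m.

Mid-depth of clay below the ground surface: z = 1.5 + 3.6/2 = 3.3 m.
Total vertical stress at mid-clay: σ_v = 19.1×1.5 + 18.5×1.8 = 61.95 kPa.
Pore pressure: u = 9.81×(3.3 − 0.67) = 25.8 kPa.
Initial effective stress: σ'_0 = σ_v − u = 61.95 − 25.8 = 36.15 kPa.
Stress increase at mid-clay by the 2:1 spreading method:
Δσ = qB/(B+z) = 100×4.3/(4.3+3.3) = 56.579 kPa
Final effective stress: σ'_f = σ'_0 + Δσ = 36.15 + 56.579 = 92.729 kPa.
Normally consolidated clay, so the full stress increment lies on the virgin compression line:
S_c = C_c·H/(1+e₀)·log₁₀(σ'_f/σ'_0) = 0.3×3.6/(1+0.84)×log₁₀(92.729/36.15)
    = 0.58696 × 0.40911 = 0.2401 m

S_c ≈ 0.24 m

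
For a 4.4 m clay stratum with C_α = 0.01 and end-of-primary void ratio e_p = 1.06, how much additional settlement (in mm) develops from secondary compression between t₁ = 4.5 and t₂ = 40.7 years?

S_s ≈ 20.4 mm

Secondary compression: S_s = C_α·H/(1+e_p)·log₁₀(t₂/t₁)
S_s = 0.01×4.4/(1+1.06)×log₁₀(40.7/4.5)
    = 0.02136 × 0.9564 = 0.02043 m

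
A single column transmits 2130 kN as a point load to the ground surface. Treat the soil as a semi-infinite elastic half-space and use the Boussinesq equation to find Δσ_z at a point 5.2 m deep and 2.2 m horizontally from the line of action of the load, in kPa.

Boussinesq vertical stress below a point load on an elastic half-space:
Δσ_z = 3P/(2πz²) · [1 + (r/z)²]^(−5/2)
r/z = 2.2/5.2 = 0.42308; [1+(r/z)²]^(−5/2) = 0.66255.
Δσ_z = 3×2130/(2π×5.2²) × 0.66255 = 37.611 × 0.66255 = 24.92 kPa

Δσ_z ≈ 24.9 kPa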